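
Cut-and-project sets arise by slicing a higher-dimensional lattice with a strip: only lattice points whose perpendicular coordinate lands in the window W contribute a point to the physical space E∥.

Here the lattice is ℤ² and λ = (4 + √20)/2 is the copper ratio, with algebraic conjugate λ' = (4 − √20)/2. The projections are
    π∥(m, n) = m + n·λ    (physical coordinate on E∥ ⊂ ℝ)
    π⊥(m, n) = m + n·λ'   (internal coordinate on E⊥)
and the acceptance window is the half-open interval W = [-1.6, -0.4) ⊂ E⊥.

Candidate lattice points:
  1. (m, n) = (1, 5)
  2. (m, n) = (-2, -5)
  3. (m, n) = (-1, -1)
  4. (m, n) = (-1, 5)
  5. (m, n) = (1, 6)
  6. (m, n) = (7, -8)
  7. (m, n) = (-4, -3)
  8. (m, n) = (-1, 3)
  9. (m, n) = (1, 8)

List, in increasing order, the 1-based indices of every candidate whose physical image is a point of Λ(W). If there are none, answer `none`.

λ' = (4−√20)/2 ≈ -0.2361.
#1 (1,5): internal coord 1 + (5)·λ' = -0.1803; -0.1803 ∉ [-1.6, -0.4) → out
#2 (-2,-5): internal coord -2 + (-5)·λ' = -0.8197; -0.8197 ∈ [-1.6, -0.4) → IN Λ
#3 (-1,-1): internal coord -1 + (-1)·λ' = -0.7639; -0.7639 ∈ [-1.6, -0.4) → IN Λ
#4 (-1,5): internal coord -1 + (5)·λ' = -2.1803; -2.1803 ∉ [-1.6, -0.4) → out
#5 (1,6): internal coord 1 + (6)·λ' = -0.4164; -0.4164 ∈ [-1.6, -0.4) → IN Λ
#6 (7,-8): internal coord 7 + (-8)·λ' = +8.8885; +8.8885 ∉ [-1.6, -0.4) → out
#7 (-4,-3): internal coord -4 + (-3)·λ' = -3.2918; -3.2918 ∉ [-1.6, -0.4) → out
#8 (-1,3): internal coord -1 + (3)·λ' = -1.7082; -1.7082 ∉ [-1.6, -0.4) → out
#9 (1,8): internal coord 1 + (8)·λ' = -0.8885; -0.8885 ∈ [-1.6, -0.4) → IN Λ

2, 3, 5, 9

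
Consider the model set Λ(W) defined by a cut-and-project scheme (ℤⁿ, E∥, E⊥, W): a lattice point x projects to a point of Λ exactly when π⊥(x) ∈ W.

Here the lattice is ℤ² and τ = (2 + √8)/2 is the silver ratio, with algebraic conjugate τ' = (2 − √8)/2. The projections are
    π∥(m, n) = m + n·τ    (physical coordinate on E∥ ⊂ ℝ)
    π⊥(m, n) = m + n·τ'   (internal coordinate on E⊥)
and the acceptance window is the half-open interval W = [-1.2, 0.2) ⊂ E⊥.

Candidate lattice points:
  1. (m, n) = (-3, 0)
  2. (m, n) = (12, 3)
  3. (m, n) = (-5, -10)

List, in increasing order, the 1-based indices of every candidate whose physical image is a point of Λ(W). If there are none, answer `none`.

τ' = (2−√8)/2 ≈ -0.41421.
[1] lift (-3,0): star map gives -3.00000; window check -1.2 ≤ -3.00000 < 0.2 is false → out
[2] lift (12,3): star map gives 10.75736; window check -1.2 ≤ 10.75736 < 0.2 is false → out
[3] lift (-5,-10): star map gives -0.85786; window check -1.2 ≤ -0.85786 < 0.2 is true → IN Λ

3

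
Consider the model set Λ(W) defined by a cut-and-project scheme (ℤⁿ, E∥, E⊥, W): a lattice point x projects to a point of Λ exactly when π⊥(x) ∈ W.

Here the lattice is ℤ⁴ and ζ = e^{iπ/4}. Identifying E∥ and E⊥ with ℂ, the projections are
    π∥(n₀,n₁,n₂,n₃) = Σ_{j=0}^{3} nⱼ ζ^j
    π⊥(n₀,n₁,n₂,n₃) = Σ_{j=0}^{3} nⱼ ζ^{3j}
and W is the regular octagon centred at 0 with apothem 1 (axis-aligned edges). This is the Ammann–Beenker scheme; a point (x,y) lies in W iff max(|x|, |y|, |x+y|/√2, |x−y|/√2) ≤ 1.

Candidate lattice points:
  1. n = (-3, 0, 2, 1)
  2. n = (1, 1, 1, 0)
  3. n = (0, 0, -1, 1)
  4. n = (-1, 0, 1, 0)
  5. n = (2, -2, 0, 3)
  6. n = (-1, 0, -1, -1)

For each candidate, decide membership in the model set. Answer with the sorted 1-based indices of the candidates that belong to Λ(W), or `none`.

π⊥(n) = n₀ + n₁ζ³ + n₂ζ⁶ + n₃ζ⁹ where ζ = e^{iπ/4}.
candidate 1: n = (-3, 0, 2, 1) → π⊥ ≈ (-2.29289, -1.29289); max(|x|,|y|,|x±y|/√2) = 2.53553 > 1 ⇒ ∉ W
candidate 2: n = (1, 1, 1, 0) → π⊥ ≈ (+0.29289, -0.29289); max(|x|,|y|,|x±y|/√2) = 0.41421 ≤ 1 ⇒ ∈ W
candidate 3: n = (0, 0, -1, 1) → π⊥ ≈ (+0.70711, +1.70711); max(|x|,|y|,|x±y|/√2) = 1.70711 > 1 ⇒ ∉ W
candidate 4: n = (-1, 0, 1, 0) → π⊥ ≈ (-1.00000, -1.00000); max(|x|,|y|,|x±y|/√2) = 1.41421 > 1 ⇒ ∉ W
candidate 5: n = (2, -2, 0, 3) → π⊥ ≈ (+5.53553, +0.70711); max(|x|,|y|,|x±y|/√2) = 5.53553 > 1 ⇒ ∉ W
candidate 6: n = (-1, 0, -1, -1) → π⊥ ≈ (-1.70711, +0.29289); max(|x|,|y|,|x±y|/√2) = 1.70711 > 1 ⇒ ∉ W

2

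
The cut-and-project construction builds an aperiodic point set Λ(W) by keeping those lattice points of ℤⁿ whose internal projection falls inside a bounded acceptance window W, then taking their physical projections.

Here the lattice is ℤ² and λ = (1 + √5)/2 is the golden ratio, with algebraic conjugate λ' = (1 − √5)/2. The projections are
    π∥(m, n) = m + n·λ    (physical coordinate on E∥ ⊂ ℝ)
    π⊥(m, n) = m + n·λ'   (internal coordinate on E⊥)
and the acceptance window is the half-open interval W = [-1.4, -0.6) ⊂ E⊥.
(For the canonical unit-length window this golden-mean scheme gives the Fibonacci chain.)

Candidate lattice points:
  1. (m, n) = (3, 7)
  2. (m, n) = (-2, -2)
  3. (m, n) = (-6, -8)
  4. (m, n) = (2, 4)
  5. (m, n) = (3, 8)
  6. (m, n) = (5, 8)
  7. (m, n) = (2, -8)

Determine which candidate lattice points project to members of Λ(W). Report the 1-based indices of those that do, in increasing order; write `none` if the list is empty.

λ' = (1−√5)/2 ≈ -0.6180.
candidate 1: (m,n)=(3,7) → π∥ = 3+7·λ ≈ 14.3262, π⊥ = 3+7·λ' ≈ -1.3262 ∈ [-1.4, -0.6) ⇒ IN Λ
candidate 2: (m,n)=(-2,-2) → π∥ = -2-2·λ ≈ -5.2361, π⊥ = -2-2·λ' ≈ -0.7639 ∈ [-1.4, -0.6) ⇒ IN Λ
candidate 3: (m,n)=(-6,-8) → π∥ = -6-8·λ ≈ -18.9443, π⊥ = -6-8·λ' ≈ -1.0557 ∈ [-1.4, -0.6) ⇒ IN Λ
candidate 4: (m,n)=(2,4) → π∥ = 2+4·λ ≈ 8.4721, π⊥ = 2+4·λ' ≈ -0.4721 ∉ [-1.4, -0.6) ⇒ out
candidate 5: (m,n)=(3,8) → π∥ = 3+8·λ ≈ 15.9443, π⊥ = 3+8·λ' ≈ -1.9443 ∉ [-1.4, -0.6) ⇒ out
candidate 6: (m,n)=(5,8) → π∥ = 5+8·λ ≈ 17.9443, π⊥ = 5+8·λ' ≈ 0.0557 ∉ [-1.4, -0.6) ⇒ out
candidate 7: (m,n)=(2,-8) → π∥ = 2-8·λ ≈ -10.9443, π⊥ = 2-8·λ' ≈ 6.9443 ∉ [-1.4, -0.6) ⇒ out

1, 2, 3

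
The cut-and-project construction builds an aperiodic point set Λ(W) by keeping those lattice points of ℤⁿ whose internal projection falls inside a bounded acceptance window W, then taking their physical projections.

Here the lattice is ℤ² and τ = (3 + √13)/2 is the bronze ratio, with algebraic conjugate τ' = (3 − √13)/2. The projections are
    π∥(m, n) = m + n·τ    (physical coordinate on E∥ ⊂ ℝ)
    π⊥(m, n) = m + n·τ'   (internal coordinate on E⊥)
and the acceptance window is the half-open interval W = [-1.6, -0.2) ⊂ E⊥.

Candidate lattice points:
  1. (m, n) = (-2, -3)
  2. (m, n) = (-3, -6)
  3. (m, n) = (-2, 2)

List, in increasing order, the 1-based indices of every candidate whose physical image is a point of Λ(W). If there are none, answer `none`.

Compute τ' = (3−√13)/2 = -0.302776, so π⊥(m,n) = m -0.302776·n.
candidate 1: (m,n)=(-2,-3) → π∥ = -2-3·τ ≈ -11.908327, π⊥ = -2-3·τ' ≈ -1.091673 ∈ [-1.6, -0.2) ⇒ IN Λ
candidate 2: (m,n)=(-3,-6) → π∥ = -3-6·τ ≈ -22.816654, π⊥ = -3-6·τ' ≈ -1.183346 ∈ [-1.6, -0.2) ⇒ IN Λ
candidate 3: (m,n)=(-2,2) → π∥ = -2+2·τ ≈ 4.605551, π⊥ = -2+2·τ' ≈ -2.605551 ∉ [-1.6, -0.2) ⇒ out

1, 2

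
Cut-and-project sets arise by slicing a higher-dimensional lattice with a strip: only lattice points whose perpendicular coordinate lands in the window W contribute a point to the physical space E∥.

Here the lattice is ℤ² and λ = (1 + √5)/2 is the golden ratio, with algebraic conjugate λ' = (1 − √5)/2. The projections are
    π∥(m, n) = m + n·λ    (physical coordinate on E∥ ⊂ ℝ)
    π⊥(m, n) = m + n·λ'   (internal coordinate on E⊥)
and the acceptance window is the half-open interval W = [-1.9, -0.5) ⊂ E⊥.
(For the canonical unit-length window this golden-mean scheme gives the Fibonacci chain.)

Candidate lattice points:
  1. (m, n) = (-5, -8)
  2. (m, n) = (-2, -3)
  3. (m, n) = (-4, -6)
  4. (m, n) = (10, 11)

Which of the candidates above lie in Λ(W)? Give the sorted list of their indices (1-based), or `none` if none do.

none

λ' = (1−√5)/2 ≈ -0.6180.
[1] lift (-5,-8): star map gives -0.0557; window check -1.9 ≤ -0.0557 < -0.5 is false → out
[2] lift (-2,-3): star map gives -0.1459; window check -1.9 ≤ -0.1459 < -0.5 is false → out
[3] lift (-4,-6): star map gives -0.2918; window check -1.9 ≤ -0.2918 < -0.5 is false → out
[4] lift (10,11): star map gives 3.2016; window check -1.9 ≤ 3.2016 < -0.5 is false → out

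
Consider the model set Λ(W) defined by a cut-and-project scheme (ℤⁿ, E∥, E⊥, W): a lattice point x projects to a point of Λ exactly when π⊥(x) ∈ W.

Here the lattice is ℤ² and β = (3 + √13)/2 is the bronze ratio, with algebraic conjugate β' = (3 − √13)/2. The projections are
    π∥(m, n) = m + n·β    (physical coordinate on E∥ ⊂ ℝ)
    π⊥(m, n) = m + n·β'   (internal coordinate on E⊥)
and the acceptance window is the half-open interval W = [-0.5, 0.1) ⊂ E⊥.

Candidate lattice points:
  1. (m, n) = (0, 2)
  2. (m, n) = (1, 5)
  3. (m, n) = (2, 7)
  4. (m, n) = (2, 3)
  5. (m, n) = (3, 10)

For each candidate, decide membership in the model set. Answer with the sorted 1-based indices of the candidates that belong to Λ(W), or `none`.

3, 5

Numerically β ≈ 3.3028 and β' = −1/β ≈ -0.3028.
candidate 1: (m,n)=(0,2) → π∥ = 0+2·β ≈ 6.6056, π⊥ = 0+2·β' ≈ -0.6056 ∉ [-0.5, 0.1) ⇒ out
candidate 2: (m,n)=(1,5) → π∥ = 1+5·β ≈ 17.5139, π⊥ = 1+5·β' ≈ -0.5139 ∉ [-0.5, 0.1) ⇒ out
candidate 3: (m,n)=(2,7) → π∥ = 2+7·β ≈ 25.1194, π⊥ = 2+7·β' ≈ -0.1194 ∈ [-0.5, 0.1) ⇒ IN Λ
candidate 4: (m,n)=(2,3) → π∥ = 2+3·β ≈ 11.9083, π⊥ = 2+3·β' ≈ 1.0917 ∉ [-0.5, 0.1) ⇒ out
candidate 5: (m,n)=(3,10) → π∥ = 3+10·β ≈ 36.0278, π⊥ = 3+10·β' ≈ -0.0278 ∈ [-0.5, 0.1) ⇒ IN Λ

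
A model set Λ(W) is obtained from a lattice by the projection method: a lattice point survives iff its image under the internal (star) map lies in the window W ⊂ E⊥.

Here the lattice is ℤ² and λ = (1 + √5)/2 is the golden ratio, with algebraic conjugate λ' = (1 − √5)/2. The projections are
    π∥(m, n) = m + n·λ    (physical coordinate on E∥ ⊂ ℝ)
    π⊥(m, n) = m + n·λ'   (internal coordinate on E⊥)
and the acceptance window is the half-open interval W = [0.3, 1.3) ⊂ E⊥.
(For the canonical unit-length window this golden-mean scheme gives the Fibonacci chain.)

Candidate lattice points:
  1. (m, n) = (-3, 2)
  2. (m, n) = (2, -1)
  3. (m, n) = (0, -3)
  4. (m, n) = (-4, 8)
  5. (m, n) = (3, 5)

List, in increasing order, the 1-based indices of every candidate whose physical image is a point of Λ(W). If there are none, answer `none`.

none

Compute λ' = (1−√5)/2 = -0.6180, so π⊥(m,n) = m -0.6180·n.
#1 (-3,2): internal coord -3 + (2)·λ' = -4.2361; -4.2361 ∉ [0.3, 1.3) → out
#2 (2,-1): internal coord 2 + (-1)·λ' = +2.6180; +2.6180 ∉ [0.3, 1.3) → out
#3 (0,-3): internal coord 0 + (-3)·λ' = +1.8541; +1.8541 ∉ [0.3, 1.3) → out
#4 (-4,8): internal coord -4 + (8)·λ' = -8.9443; -8.9443 ∉ [0.3, 1.3) → out
#5 (3,5): internal coord 3 + (5)·λ' = -0.0902; -0.0902 ∉ [0.3, 1.3) → out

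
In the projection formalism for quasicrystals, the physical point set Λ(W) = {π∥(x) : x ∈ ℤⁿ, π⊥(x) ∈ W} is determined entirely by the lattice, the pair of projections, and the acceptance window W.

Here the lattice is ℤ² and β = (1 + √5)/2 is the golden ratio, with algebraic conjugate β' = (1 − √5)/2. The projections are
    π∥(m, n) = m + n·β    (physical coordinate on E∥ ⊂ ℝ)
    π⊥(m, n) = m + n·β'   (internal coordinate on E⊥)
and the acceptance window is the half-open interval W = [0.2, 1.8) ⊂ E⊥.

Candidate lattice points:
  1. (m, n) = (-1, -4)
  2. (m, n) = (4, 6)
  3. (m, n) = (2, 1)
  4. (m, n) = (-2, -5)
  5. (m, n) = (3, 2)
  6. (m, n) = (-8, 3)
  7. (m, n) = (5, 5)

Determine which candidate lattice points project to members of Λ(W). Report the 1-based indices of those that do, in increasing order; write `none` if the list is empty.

Compute β' = (1−√5)/2 = -0.61803, so π⊥(m,n) = m -0.61803·n.
candidate 1: (m,n)=(-1,-4) → π∥ = -1-4·β ≈ -7.47214, π⊥ = -1-4·β' ≈ 1.47214 ∈ [0.2, 1.8) ⇒ IN Λ
candidate 2: (m,n)=(4,6) → π∥ = 4+6·β ≈ 13.70820, π⊥ = 4+6·β' ≈ 0.29180 ∈ [0.2, 1.8) ⇒ IN Λ
candidate 3: (m,n)=(2,1) → π∥ = 2+1·β ≈ 3.61803, π⊥ = 2+1·β' ≈ 1.38197 ∈ [0.2, 1.8) ⇒ IN Λ
candidate 4: (m,n)=(-2,-5) → π∥ = -2-5·β ≈ -10.09017, π⊥ = -2-5·β' ≈ 1.09017 ∈ [0.2, 1.8) ⇒ IN Λ
candidate 5: (m,n)=(3,2) → π∥ = 3+2·β ≈ 6.23607, π⊥ = 3+2·β' ≈ 1.76393 ∈ [0.2, 1.8) ⇒ IN Λ
candidate 6: (m,n)=(-8,3) → π∥ = -8+3·β ≈ -3.14590, π⊥ = -8+3·β' ≈ -9.85410 ∉ [0.2, 1.8) ⇒ out
candidate 7: (m,n)=(5,5) → π∥ = 5+5·β ≈ 13.09017, π⊥ = 5+5·β' ≈ 1.90983 ∉ [0.2, 1.8) ⇒ out

1, 2, 3, 4, 5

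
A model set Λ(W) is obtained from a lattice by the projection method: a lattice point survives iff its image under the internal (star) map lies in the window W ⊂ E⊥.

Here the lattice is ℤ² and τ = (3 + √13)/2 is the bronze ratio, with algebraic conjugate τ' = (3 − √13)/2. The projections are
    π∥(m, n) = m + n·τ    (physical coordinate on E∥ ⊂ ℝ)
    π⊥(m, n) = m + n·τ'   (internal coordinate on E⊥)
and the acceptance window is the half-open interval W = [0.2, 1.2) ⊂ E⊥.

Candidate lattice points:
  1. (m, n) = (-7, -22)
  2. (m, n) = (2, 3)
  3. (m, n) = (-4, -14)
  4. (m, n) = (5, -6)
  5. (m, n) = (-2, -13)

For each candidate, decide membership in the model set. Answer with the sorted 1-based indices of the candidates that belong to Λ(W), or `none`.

2, 3

Compute τ' = (3−√13)/2 = -0.302776, so π⊥(m,n) = m -0.302776·n.
candidate 1: (m,n)=(-7,-22) → π∥ = -7-22·τ ≈ -79.661064, π⊥ = -7-22·τ' ≈ -0.338936 ∉ [0.2, 1.2) ⇒ out
candidate 2: (m,n)=(2,3) → π∥ = 2+3·τ ≈ 11.908327, π⊥ = 2+3·τ' ≈ 1.091673 ∈ [0.2, 1.2) ⇒ IN Λ
candidate 3: (m,n)=(-4,-14) → π∥ = -4-14·τ ≈ -50.238859, π⊥ = -4-14·τ' ≈ 0.238859 ∈ [0.2, 1.2) ⇒ IN Λ
candidate 4: (m,n)=(5,-6) → π∥ = 5-6·τ ≈ -14.816654, π⊥ = 5-6·τ' ≈ 6.816654 ∉ [0.2, 1.2) ⇒ out
candidate 5: (m,n)=(-2,-13) → π∥ = -2-13·τ ≈ -44.936083, π⊥ = -2-13·τ' ≈ 1.936083 ∉ [0.2, 1.2) ⇒ out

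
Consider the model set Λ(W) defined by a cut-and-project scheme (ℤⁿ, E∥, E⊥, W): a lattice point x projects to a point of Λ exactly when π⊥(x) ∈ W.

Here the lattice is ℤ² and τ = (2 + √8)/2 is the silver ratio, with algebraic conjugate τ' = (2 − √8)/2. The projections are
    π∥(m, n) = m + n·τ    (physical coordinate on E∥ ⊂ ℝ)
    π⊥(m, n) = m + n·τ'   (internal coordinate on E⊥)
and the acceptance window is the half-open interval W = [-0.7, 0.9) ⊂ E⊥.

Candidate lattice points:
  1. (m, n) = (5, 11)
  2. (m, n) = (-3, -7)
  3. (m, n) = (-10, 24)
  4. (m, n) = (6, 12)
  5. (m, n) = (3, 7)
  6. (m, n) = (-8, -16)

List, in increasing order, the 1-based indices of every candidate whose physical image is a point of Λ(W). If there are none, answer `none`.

τ' = (2−√8)/2 ≈ -0.4142.
candidate 1: (m,n)=(5,11) → π∥ = 5+11·τ ≈ 31.5563, π⊥ = 5+11·τ' ≈ 0.4437 ∈ [-0.7, 0.9) ⇒ IN Λ
candidate 2: (m,n)=(-3,-7) → π∥ = -3-7·τ ≈ -19.8995, π⊥ = -3-7·τ' ≈ -0.1005 ∈ [-0.7, 0.9) ⇒ IN Λ
candidate 3: (m,n)=(-10,24) → π∥ = -10+24·τ ≈ 47.9411, π⊥ = -10+24·τ' ≈ -19.9411 ∉ [-0.7, 0.9) ⇒ out
candidate 4: (m,n)=(6,12) → π∥ = 6+12·τ ≈ 34.9706, π⊥ = 6+12·τ' ≈ 1.0294 ∉ [-0.7, 0.9) ⇒ out
candidate 5: (m,n)=(3,7) → π∥ = 3+7·τ ≈ 19.8995, π⊥ = 3+7·τ' ≈ 0.1005 ∈ [-0.7, 0.9) ⇒ IN Λ
candidate 6: (m,n)=(-8,-16) → π∥ = -8-16·τ ≈ -46.6274, π⊥ = -8-16·τ' ≈ -1.3726 ∉ [-0.7, 0.9) ⇒ out

1, 2, 5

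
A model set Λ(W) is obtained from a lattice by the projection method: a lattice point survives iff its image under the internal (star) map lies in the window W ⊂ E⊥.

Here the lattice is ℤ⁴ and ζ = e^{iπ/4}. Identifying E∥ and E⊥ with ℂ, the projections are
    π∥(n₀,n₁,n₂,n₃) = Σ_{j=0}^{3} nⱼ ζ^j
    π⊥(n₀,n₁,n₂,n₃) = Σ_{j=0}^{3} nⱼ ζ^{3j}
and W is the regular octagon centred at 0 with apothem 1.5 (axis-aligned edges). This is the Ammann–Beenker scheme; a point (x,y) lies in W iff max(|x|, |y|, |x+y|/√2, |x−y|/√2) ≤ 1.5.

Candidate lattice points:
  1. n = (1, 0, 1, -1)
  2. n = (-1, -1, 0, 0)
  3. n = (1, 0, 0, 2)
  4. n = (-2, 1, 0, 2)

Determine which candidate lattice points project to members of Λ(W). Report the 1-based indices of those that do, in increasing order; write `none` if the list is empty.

With ζ = e^{iπ/4} the internal vectors are ζ^0,ζ^3,ζ^6,ζ^9.
candidate 1: n = (1, 0, 1, -1) → π⊥ ≈ (+0.292893, -1.707107); max(|x|,|y|,|x±y|/√2) = 1.707107 > 1.5 ⇒ ∉ W
candidate 2: n = (-1, -1, 0, 0) → π⊥ ≈ (-0.292893, -0.707107); max(|x|,|y|,|x±y|/√2) = 0.707107 ≤ 1.5 ⇒ ∈ W
candidate 3: n = (1, 0, 0, 2) → π⊥ ≈ (+2.414214, +1.414214); max(|x|,|y|,|x±y|/√2) = 2.707107 > 1.5 ⇒ ∉ W
candidate 4: n = (-2, 1, 0, 2) → π⊥ ≈ (-1.292893, +2.121320); max(|x|,|y|,|x±y|/√2) = 2.414214 > 1.5 ⇒ ∉ W

2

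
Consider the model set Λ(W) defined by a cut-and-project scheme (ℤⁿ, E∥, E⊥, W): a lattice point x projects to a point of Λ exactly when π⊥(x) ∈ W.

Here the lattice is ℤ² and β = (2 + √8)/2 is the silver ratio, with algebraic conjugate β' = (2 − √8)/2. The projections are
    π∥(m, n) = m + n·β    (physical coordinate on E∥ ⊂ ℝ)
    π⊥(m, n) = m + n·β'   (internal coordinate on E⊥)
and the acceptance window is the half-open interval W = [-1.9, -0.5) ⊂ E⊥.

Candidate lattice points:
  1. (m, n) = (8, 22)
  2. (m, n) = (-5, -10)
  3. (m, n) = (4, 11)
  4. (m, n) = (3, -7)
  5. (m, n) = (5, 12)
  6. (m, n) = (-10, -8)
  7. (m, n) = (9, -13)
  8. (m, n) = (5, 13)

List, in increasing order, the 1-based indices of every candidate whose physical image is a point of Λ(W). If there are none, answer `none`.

β' = (2−√8)/2 ≈ -0.4142.
#1 (8,22): internal coord 8 + (22)·β' = -1.1127; -1.1127 ∈ [-1.9, -0.5) → IN Λ
#2 (-5,-10): internal coord -5 + (-10)·β' = -0.8579; -0.8579 ∈ [-1.9, -0.5) → IN Λ
#3 (4,11): internal coord 4 + (11)·β' = -0.5563; -0.5563 ∈ [-1.9, -0.5) → IN Λ
#4 (3,-7): internal coord 3 + (-7)·β' = +5.8995; +5.8995 ∉ [-1.9, -0.5) → out
#5 (5,12): internal coord 5 + (12)·β' = +0.0294; +0.0294 ∉ [-1.9, -0.5) → out
#6 (-10,-8): internal coord -10 + (-8)·β' = -6.6863; -6.6863 ∉ [-1.9, -0.5) → out
#7 (9,-13): internal coord 9 + (-13)·β' = +14.3848; +14.3848 ∉ [-1.9, -0.5) → out
#8 (5,13): internal coord 5 + (13)·β' = -0.3848; -0.3848 ∉ [-1.9, -0.5) → out

1, 2, 3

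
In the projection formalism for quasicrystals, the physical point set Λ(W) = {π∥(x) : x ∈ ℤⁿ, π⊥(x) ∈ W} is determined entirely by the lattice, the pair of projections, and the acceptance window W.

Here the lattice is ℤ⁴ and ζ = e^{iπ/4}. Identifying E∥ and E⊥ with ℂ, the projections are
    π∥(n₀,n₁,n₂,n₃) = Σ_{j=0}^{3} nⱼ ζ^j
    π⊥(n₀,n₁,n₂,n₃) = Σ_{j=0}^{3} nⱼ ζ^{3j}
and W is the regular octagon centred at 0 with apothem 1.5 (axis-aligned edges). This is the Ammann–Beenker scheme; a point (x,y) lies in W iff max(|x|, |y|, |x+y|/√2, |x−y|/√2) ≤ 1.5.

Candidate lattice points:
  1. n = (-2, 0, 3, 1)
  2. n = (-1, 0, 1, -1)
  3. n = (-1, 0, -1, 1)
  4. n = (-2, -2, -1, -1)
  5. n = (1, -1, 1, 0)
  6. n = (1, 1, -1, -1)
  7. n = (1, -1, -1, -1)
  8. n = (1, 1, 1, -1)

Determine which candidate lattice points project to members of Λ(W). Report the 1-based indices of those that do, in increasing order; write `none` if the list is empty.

π⊥(n) = n₀ + n₁ζ³ + n₂ζ⁶ + n₃ζ⁹ where ζ = e^{iπ/4}.
candidate 1: n = (-2, 0, 3, 1) → π⊥ ≈ (-1.292893, -2.292893); max(|x|,|y|,|x±y|/√2) = 2.535534 > 1.5 ⇒ ∉ W
candidate 2: n = (-1, 0, 1, -1) → π⊥ ≈ (-1.707107, -1.707107); max(|x|,|y|,|x±y|/√2) = 2.414214 > 1.5 ⇒ ∉ W
candidate 3: n = (-1, 0, -1, 1) → π⊥ ≈ (-0.292893, +1.707107); max(|x|,|y|,|x±y|/√2) = 1.707107 > 1.5 ⇒ ∉ W
candidate 4: n = (-2, -2, -1, -1) → π⊥ ≈ (-1.292893, -1.121320); max(|x|,|y|,|x±y|/√2) = 1.707107 > 1.5 ⇒ ∉ W
candidate 5: n = (1, -1, 1, 0) → π⊥ ≈ (+1.707107, -1.707107); max(|x|,|y|,|x±y|/√2) = 2.414214 > 1.5 ⇒ ∉ W
candidate 6: n = (1, 1, -1, -1) → π⊥ ≈ (-0.414214, +1.000000); max(|x|,|y|,|x±y|/√2) = 1.000000 ≤ 1.5 ⇒ ∈ W
candidate 7: n = (1, -1, -1, -1) → π⊥ ≈ (+1.000000, -0.414214); max(|x|,|y|,|x±y|/√2) = 1.000000 ≤ 1.5 ⇒ ∈ W
candidate 8: n = (1, 1, 1, -1) → π⊥ ≈ (-0.414214, -1.000000); max(|x|,|y|,|x±y|/√2) = 1.000000 ≤ 1.5 ⇒ ∈ W

6, 7, 8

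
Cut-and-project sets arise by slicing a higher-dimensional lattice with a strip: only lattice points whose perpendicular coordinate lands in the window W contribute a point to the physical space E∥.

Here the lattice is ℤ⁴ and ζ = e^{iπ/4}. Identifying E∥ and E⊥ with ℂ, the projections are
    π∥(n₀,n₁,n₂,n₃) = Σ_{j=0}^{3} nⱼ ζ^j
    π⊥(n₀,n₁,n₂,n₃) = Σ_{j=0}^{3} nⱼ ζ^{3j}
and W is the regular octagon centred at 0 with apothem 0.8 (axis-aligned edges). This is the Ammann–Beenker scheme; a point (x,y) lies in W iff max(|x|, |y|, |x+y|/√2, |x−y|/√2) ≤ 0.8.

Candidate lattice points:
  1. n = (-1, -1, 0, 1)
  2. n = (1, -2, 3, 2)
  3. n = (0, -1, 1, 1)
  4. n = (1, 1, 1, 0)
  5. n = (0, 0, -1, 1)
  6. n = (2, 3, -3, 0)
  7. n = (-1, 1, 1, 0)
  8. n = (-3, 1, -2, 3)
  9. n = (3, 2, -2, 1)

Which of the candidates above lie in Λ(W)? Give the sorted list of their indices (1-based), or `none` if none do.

Internal map: ζ^{3j} for j=0..3 gives (1,0), (−√2/2,√2/2), (0,−1), (√2/2,√2/2).
#1 (-1, -1, 0, 1): internal (0.41421, 0.00000); octagon support 0.41421 vs apothem 0.8 → ∈ W
#2 (1, -2, 3, 2): internal (3.82843, -3.00000); octagon support 4.82843 vs apothem 0.8 → ∉ W
#3 (0, -1, 1, 1): internal (1.41421, -1.00000); octagon support 1.70711 vs apothem 0.8 → ∉ W
#4 (1, 1, 1, 0): internal (0.29289, -0.29289); octagon support 0.41421 vs apothem 0.8 → ∈ W
#5 (0, 0, -1, 1): internal (0.70711, 1.70711); octagon support 1.70711 vs apothem 0.8 → ∉ W
#6 (2, 3, -3, 0): internal (-0.12132, 5.12132); octagon support 5.12132 vs apothem 0.8 → ∉ W
#7 (-1, 1, 1, 0): internal (-1.70711, -0.29289); octagon support 1.70711 vs apothem 0.8 → ∉ W
#8 (-3, 1, -2, 3): internal (-1.58579, 4.82843); octagon support 4.82843 vs apothem 0.8 → ∉ W
#9 (3, 2, -2, 1): internal (2.29289, 4.12132); octagon support 4.53553 vs apothem 0.8 → ∉ W

1, 4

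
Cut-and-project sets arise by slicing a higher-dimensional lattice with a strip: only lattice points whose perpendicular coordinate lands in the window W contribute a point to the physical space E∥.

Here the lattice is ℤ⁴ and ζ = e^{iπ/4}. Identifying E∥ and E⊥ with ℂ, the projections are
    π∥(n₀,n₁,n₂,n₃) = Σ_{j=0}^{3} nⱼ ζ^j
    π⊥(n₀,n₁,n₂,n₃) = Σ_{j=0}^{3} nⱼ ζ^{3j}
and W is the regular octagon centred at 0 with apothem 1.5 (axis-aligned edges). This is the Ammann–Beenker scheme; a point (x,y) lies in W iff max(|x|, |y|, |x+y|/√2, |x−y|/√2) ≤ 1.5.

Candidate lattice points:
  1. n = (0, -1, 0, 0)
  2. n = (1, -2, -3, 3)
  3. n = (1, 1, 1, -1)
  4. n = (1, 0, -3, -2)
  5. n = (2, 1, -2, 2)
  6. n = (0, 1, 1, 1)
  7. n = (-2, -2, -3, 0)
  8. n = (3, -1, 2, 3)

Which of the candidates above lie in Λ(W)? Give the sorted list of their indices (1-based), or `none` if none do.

Internal map: ζ^{3j} for j=0..3 gives (1,0), (−√2/2,√2/2), (0,−1), (√2/2,√2/2).
candidate 1: n = (0, -1, 0, 0) → π⊥ ≈ (+0.707107, -0.707107); max(|x|,|y|,|x±y|/√2) = 1.000000 ≤ 1.5 ⇒ ∈ W
candidate 2: n = (1, -2, -3, 3) → π⊥ ≈ (+4.535534, +3.707107); max(|x|,|y|,|x±y|/√2) = 5.828427 > 1.5 ⇒ ∉ W
candidate 3: n = (1, 1, 1, -1) → π⊥ ≈ (-0.414214, -1.000000); max(|x|,|y|,|x±y|/√2) = 1.000000 ≤ 1.5 ⇒ ∈ W
candidate 4: n = (1, 0, -3, -2) → π⊥ ≈ (-0.414214, +1.585786); max(|x|,|y|,|x±y|/√2) = 1.585786 > 1.5 ⇒ ∉ W
candidate 5: n = (2, 1, -2, 2) → π⊥ ≈ (+2.707107, +4.121320); max(|x|,|y|,|x±y|/√2) = 4.828427 > 1.5 ⇒ ∉ W
candidate 6: n = (0, 1, 1, 1) → π⊥ ≈ (+0.000000, +0.414214); max(|x|,|y|,|x±y|/√2) = 0.414214 ≤ 1.5 ⇒ ∈ W
candidate 7: n = (-2, -2, -3, 0) → π⊥ ≈ (-0.585786, +1.585786); max(|x|,|y|,|x±y|/√2) = 1.585786 > 1.5 ⇒ ∉ W
candidate 8: n = (3, -1, 2, 3) → π⊥ ≈ (+5.828427, -0.585786); max(|x|,|y|,|x±y|/√2) = 5.828427 > 1.5 ⇒ ∉ W

1, 3, 6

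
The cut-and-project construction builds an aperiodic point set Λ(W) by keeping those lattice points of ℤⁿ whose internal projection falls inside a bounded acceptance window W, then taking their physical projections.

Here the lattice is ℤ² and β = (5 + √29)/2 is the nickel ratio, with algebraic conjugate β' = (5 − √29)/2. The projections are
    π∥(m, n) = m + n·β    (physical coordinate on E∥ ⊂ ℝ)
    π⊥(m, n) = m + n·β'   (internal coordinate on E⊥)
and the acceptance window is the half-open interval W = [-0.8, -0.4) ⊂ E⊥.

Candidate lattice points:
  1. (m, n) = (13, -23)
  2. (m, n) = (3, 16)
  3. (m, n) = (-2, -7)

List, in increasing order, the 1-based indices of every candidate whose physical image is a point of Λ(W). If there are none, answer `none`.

3

Numerically β ≈ 5.1926 and β' = −1/β ≈ -0.1926.
[1] lift (13,-23): star map gives 17.4294; window check -0.8 ≤ 17.4294 < -0.4 is false → out
[2] lift (3,16): star map gives -0.0813; window check -0.8 ≤ -0.0813 < -0.4 is false → out
[3] lift (-2,-7): star map gives -0.6519; window check -0.8 ≤ -0.6519 < -0.4 is true → IN Λ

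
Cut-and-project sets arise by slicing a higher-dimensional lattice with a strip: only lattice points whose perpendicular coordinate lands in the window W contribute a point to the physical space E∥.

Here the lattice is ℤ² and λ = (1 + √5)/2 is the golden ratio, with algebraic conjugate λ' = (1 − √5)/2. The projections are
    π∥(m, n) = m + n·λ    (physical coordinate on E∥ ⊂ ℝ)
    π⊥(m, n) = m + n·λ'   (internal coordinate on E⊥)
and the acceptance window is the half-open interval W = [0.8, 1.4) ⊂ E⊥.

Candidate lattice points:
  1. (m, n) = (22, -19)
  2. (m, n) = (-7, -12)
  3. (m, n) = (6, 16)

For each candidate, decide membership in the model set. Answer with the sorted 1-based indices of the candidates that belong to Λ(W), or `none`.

none

Compute λ' = (1−√5)/2 = -0.6180, so π⊥(m,n) = m -0.6180·n.
candidate 1: (m,n)=(22,-19) → π∥ = 22-19·λ ≈ -8.7426, π⊥ = 22-19·λ' ≈ 33.7426 ∉ [0.8, 1.4) ⇒ out
candidate 2: (m,n)=(-7,-12) → π∥ = -7-12·λ ≈ -26.4164, π⊥ = -7-12·λ' ≈ 0.4164 ∉ [0.8, 1.4) ⇒ out
candidate 3: (m,n)=(6,16) → π∥ = 6+16·λ ≈ 31.8885, π⊥ = 6+16·λ' ≈ -3.8885 ∉ [0.8, 1.4) ⇒ out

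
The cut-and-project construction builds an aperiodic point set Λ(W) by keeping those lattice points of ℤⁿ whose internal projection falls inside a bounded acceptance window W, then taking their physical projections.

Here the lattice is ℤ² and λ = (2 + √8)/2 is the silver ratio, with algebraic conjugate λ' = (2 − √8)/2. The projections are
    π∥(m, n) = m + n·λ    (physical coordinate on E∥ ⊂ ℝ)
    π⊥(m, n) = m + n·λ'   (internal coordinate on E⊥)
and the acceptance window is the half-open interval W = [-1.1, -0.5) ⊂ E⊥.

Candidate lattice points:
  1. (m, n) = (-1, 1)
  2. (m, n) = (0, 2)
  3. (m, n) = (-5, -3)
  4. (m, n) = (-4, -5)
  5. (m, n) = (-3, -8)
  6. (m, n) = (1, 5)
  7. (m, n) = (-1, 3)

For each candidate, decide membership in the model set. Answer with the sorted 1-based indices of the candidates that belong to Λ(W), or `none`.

2, 6

Compute λ' = (2−√8)/2 = -0.4142, so π⊥(m,n) = m -0.4142·n.
[1] lift (-1,1): star map gives -1.4142; window check -1.1 ≤ -1.4142 < -0.5 is false → out
[2] lift (0,2): star map gives -0.8284; window check -1.1 ≤ -0.8284 < -0.5 is true → IN Λ
[3] lift (-5,-3): star map gives -3.7574; window check -1.1 ≤ -3.7574 < -0.5 is false → out
[4] lift (-4,-5): star map gives -1.9289; window check -1.1 ≤ -1.9289 < -0.5 is false → out
[5] lift (-3,-8): star map gives 0.3137; window check -1.1 ≤ 0.3137 < -0.5 is false → out
[6] lift (1,5): star map gives -1.0711; window check -1.1 ≤ -1.0711 < -0.5 is true → IN Λ
[7] lift (-1,3): star map gives -2.2426; window check -1.1 ≤ -2.2426 < -0.5 is false → out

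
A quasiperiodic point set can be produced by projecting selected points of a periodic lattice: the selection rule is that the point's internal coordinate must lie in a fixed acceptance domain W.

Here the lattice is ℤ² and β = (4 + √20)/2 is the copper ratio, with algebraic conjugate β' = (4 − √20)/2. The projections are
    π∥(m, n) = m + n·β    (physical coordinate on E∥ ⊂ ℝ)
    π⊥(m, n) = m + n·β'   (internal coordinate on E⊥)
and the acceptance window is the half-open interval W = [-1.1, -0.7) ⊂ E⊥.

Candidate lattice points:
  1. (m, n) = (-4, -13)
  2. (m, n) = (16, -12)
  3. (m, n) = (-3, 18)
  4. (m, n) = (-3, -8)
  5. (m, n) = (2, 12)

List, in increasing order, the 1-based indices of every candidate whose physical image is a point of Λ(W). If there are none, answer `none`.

1, 5

β' = (4−√20)/2 ≈ -0.23607.
#1 (-4,-13): internal coord -4 + (-13)·β' = -0.93112; -0.93112 ∈ [-1.1, -0.7) → IN Λ
#2 (16,-12): internal coord 16 + (-12)·β' = +18.83282; +18.83282 ∉ [-1.1, -0.7) → out
#3 (-3,18): internal coord -3 + (18)·β' = -7.24922; -7.24922 ∉ [-1.1, -0.7) → out
#4 (-3,-8): internal coord -3 + (-8)·β' = -1.11146; -1.11146 ∉ [-1.1, -0.7) → out
#5 (2,12): internal coord 2 + (12)·β' = -0.83282; -0.83282 ∈ [-1.1, -0.7) → IN Λ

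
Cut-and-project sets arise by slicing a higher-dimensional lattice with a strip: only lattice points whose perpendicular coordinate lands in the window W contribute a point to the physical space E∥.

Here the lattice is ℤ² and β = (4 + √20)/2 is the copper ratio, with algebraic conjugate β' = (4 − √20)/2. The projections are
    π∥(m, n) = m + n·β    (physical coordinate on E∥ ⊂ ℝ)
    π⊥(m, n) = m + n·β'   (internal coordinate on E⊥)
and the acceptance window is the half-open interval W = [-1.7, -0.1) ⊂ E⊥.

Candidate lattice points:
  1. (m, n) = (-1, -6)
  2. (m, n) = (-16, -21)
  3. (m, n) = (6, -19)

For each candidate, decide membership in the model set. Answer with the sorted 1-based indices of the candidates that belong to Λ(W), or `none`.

none

β' = (4−√20)/2 ≈ -0.23607.
#1 (-1,-6): internal coord -1 + (-6)·β' = +0.41641; +0.41641 ∉ [-1.7, -0.1) → out
#2 (-16,-21): internal coord -16 + (-21)·β' = -11.04257; -11.04257 ∉ [-1.7, -0.1) → out
#3 (6,-19): internal coord 6 + (-19)·β' = +10.48529; +10.48529 ∉ [-1.7, -0.1) → out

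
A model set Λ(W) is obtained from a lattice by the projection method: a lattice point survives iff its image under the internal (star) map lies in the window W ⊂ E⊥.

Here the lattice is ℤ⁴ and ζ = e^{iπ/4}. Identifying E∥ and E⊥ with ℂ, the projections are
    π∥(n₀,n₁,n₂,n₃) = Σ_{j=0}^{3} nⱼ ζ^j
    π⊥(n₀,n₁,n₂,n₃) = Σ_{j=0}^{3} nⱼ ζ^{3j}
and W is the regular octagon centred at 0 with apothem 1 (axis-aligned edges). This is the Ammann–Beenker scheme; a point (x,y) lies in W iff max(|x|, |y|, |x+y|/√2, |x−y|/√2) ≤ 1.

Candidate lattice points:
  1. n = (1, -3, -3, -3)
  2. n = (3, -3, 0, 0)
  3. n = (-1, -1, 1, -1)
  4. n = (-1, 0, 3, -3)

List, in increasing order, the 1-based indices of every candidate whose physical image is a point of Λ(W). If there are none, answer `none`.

Internal map: ζ^{3j} for j=0..3 gives (1,0), (−√2/2,√2/2), (0,−1), (√2/2,√2/2).
#1 (1, -3, -3, -3): internal (1.00000, -1.24264); octagon support 1.58579 vs apothem 1 → ∉ W
#2 (3, -3, 0, 0): internal (5.12132, -2.12132); octagon support 5.12132 vs apothem 1 → ∉ W
#3 (-1, -1, 1, -1): internal (-1.00000, -2.41421); octagon support 2.41421 vs apothem 1 → ∉ W
#4 (-1, 0, 3, -3): internal (-3.12132, -5.12132); octagon support 5.82843 vs apothem 1 → ∉ W

none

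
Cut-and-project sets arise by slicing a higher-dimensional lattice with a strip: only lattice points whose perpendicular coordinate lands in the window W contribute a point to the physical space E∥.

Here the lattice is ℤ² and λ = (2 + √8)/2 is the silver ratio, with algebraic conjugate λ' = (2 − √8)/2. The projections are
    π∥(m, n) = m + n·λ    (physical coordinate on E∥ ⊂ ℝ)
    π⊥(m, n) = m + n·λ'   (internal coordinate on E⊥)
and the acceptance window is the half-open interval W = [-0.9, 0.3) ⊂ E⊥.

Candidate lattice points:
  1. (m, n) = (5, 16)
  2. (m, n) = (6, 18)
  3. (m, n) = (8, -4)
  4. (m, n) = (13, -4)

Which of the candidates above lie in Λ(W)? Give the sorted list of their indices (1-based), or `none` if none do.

Compute λ' = (2−√8)/2 = -0.4142, so π⊥(m,n) = m -0.4142·n.
candidate 1: (m,n)=(5,16) → π∥ = 5+16·λ ≈ 43.6274, π⊥ = 5+16·λ' ≈ -1.6274 ∉ [-0.9, 0.3) ⇒ out
candidate 2: (m,n)=(6,18) → π∥ = 6+18·λ ≈ 49.4558, π⊥ = 6+18·λ' ≈ -1.4558 ∉ [-0.9, 0.3) ⇒ out
candidate 3: (m,n)=(8,-4) → π∥ = 8-4·λ ≈ -1.6569, π⊥ = 8-4·λ' ≈ 9.6569 ∉ [-0.9, 0.3) ⇒ out
candidate 4: (m,n)=(13,-4) → π∥ = 13-4·λ ≈ 3.3431, π⊥ = 13-4·λ' ≈ 14.6569 ∉ [-0.9, 0.3) ⇒ out

none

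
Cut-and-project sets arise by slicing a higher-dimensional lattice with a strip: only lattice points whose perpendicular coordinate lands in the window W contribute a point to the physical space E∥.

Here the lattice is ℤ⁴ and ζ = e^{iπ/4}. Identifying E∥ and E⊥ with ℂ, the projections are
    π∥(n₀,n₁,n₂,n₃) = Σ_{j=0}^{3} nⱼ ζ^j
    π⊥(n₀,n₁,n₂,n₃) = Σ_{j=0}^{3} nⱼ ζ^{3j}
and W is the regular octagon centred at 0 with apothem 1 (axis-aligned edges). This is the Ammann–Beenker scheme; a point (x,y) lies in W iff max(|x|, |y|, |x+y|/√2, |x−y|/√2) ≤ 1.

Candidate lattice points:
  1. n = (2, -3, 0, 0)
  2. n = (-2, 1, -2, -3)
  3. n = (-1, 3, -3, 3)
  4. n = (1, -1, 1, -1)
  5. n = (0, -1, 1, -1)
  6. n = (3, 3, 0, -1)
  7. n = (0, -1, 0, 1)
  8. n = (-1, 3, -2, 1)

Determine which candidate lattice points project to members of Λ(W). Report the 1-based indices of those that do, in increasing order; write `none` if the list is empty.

none

Internal map: ζ^{3j} for j=0..3 gives (1,0), (−√2/2,√2/2), (0,−1), (√2/2,√2/2).
candidate 1: n = (2, -3, 0, 0) → π⊥ ≈ (+4.1213, -2.1213); max(|x|,|y|,|x±y|/√2) = 4.4142 > 1 ⇒ ∉ W
candidate 2: n = (-2, 1, -2, -3) → π⊥ ≈ (-4.8284, +0.5858); max(|x|,|y|,|x±y|/√2) = 4.8284 > 1 ⇒ ∉ W
candidate 3: n = (-1, 3, -3, 3) → π⊥ ≈ (-1.0000, +7.2426); max(|x|,|y|,|x±y|/√2) = 7.2426 > 1 ⇒ ∉ W
candidate 4: n = (1, -1, 1, -1) → π⊥ ≈ (+1.0000, -2.4142); max(|x|,|y|,|x±y|/√2) = 2.4142 > 1 ⇒ ∉ W
candidate 5: n = (0, -1, 1, -1) → π⊥ ≈ (+0.0000, -2.4142); max(|x|,|y|,|x±y|/√2) = 2.4142 > 1 ⇒ ∉ W
candidate 6: n = (3, 3, 0, -1) → π⊥ ≈ (+0.1716, +1.4142); max(|x|,|y|,|x±y|/√2) = 1.4142 > 1 ⇒ ∉ W
candidate 7: n = (0, -1, 0, 1) → π⊥ ≈ (+1.4142, +0.0000); max(|x|,|y|,|x±y|/√2) = 1.4142 > 1 ⇒ ∉ W
candidate 8: n = (-1, 3, -2, 1) → π⊥ ≈ (-2.4142, +4.8284); max(|x|,|y|,|x±y|/√2) = 5.1213 > 1 ⇒ ∉ W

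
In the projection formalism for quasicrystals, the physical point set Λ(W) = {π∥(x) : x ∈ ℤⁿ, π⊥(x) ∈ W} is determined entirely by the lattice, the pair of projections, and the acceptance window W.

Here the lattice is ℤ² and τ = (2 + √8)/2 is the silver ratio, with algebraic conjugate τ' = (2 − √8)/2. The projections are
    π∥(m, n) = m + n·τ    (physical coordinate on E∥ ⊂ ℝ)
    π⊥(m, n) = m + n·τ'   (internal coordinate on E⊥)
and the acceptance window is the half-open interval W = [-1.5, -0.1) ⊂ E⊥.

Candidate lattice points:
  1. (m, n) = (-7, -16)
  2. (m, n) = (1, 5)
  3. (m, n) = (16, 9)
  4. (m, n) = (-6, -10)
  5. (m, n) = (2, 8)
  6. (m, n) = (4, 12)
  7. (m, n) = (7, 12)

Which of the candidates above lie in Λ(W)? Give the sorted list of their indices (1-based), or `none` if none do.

1, 2, 5, 6

τ' = (2−√8)/2 ≈ -0.41421.
[1] lift (-7,-16): star map gives -0.37258; window check -1.5 ≤ -0.37258 < -0.1 is true → IN Λ
[2] lift (1,5): star map gives -1.07107; window check -1.5 ≤ -1.07107 < -0.1 is true → IN Λ
[3] lift (16,9): star map gives 12.27208; window check -1.5 ≤ 12.27208 < -0.1 is false → out
[4] lift (-6,-10): star map gives -1.85786; window check -1.5 ≤ -1.85786 < -0.1 is false → out
[5] lift (2,8): star map gives -1.31371; window check -1.5 ≤ -1.31371 < -0.1 is true → IN Λ
[6] lift (4,12): star map gives -0.97056; window check -1.5 ≤ -0.97056 < -0.1 is true → IN Λ
[7] lift (7,12): star map gives 2.02944; window check -1.5 ≤ 2.02944 < -0.1 is false → out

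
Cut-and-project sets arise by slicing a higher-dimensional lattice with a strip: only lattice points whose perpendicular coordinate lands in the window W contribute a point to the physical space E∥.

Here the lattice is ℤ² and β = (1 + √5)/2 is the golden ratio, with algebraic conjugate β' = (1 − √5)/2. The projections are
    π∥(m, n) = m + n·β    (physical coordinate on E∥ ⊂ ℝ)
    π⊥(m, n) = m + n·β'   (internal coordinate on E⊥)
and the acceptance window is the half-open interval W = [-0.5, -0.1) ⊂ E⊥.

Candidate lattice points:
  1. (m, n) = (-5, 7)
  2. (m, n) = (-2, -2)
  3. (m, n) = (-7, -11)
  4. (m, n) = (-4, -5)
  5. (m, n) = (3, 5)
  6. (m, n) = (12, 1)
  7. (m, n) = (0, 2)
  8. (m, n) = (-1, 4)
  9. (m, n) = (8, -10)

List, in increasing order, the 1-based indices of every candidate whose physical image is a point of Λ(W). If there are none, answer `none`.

Compute β' = (1−√5)/2 = -0.618034, so π⊥(m,n) = m -0.618034·n.
[1] lift (-5,7): star map gives -9.326238; window check -0.5 ≤ -9.326238 < -0.1 is false → out
[2] lift (-2,-2): star map gives -0.763932; window check -0.5 ≤ -0.763932 < -0.1 is false → out
[3] lift (-7,-11): star map gives -0.201626; window check -0.5 ≤ -0.201626 < -0.1 is true → IN Λ
[4] lift (-4,-5): star map gives -0.909830; window check -0.5 ≤ -0.909830 < -0.1 is false → out
[5] lift (3,5): star map gives -0.090170; window check -0.5 ≤ -0.090170 < -0.1 is false → out
[6] lift (12,1): star map gives 11.381966; window check -0.5 ≤ 11.381966 < -0.1 is false → out
[7] lift (0,2): star map gives -1.236068; window check -0.5 ≤ -1.236068 < -0.1 is false → out
[8] lift (-1,4): star map gives -3.472136; window check -0.5 ≤ -3.472136 < -0.1 is false → out
[9] lift (8,-10): star map gives 14.180340; window check -0.5 ≤ 14.180340 < -0.1 is false → out

3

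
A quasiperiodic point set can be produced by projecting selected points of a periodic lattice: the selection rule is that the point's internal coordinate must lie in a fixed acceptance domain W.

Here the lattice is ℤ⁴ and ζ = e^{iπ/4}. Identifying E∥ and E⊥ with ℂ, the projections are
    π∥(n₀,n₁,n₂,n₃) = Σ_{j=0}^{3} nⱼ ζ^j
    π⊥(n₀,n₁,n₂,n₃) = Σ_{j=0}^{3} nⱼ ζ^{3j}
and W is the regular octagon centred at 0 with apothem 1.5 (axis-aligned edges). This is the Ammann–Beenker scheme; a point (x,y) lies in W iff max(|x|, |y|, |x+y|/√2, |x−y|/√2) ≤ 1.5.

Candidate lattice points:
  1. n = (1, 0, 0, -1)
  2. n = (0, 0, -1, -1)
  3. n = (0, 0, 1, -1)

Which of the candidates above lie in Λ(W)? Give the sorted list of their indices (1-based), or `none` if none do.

With ζ = e^{iπ/4} the internal vectors are ζ^0,ζ^3,ζ^6,ζ^9.
candidate 1: n = (1, 0, 0, -1) → π⊥ ≈ (+0.292893, -0.707107); max(|x|,|y|,|x±y|/√2) = 0.707107 ≤ 1.5 ⇒ ∈ W
candidate 2: n = (0, 0, -1, -1) → π⊥ ≈ (-0.707107, +0.292893); max(|x|,|y|,|x±y|/√2) = 0.707107 ≤ 1.5 ⇒ ∈ W
candidate 3: n = (0, 0, 1, -1) → π⊥ ≈ (-0.707107, -1.707107); max(|x|,|y|,|x±y|/√2) = 1.707107 > 1.5 ⇒ ∉ W

1, 2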